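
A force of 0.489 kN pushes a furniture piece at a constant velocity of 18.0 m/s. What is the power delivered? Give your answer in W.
Convert to SI: F = 489.0 N, v = 18.0 m/s
P = Fv = (489.0)(18.0) = 8802 W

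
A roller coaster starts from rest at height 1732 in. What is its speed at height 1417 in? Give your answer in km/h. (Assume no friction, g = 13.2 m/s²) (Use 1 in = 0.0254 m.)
Convert to SI: h₁−h₂ = 8.001 m
mgh₁ = mgh₂ + ½mv² ⇒ v = √(2g(h₁−h₂)) = √(2·13.2·8.001) = 14.5336 m/s = 52.32 km/h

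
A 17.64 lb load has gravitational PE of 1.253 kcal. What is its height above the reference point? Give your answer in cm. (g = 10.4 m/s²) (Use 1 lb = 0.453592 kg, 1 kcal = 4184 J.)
Convert to SI: m = 8.00136 kg, PE = 5242.55 J
h = PE/(mg) = 5242.55/(8.00136·10.4) = 63.0007 m = 6300 cm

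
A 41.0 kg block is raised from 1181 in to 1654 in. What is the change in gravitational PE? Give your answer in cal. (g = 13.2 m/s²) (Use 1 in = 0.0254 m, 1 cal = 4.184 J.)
Convert to SI: m = 41.0 kg, Δh = 12.0142 m
ΔPE = mgΔh = (41.0)(13.2)(12.0142) = 6502.09 J = 1554 cal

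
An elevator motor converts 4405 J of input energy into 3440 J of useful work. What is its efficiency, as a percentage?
η = W_out/W_in = 3440/4405 = 78.09%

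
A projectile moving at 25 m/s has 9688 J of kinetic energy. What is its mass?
m = 2·KE/v² = 2·9688/(25)² = 31.0 kg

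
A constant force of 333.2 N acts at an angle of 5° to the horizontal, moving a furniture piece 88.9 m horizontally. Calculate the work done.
W = F·d·cosθ = (333.2)(88.9)cos(5°) = 29510 J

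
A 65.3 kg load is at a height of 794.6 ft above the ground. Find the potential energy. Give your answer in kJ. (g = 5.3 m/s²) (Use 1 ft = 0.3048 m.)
Convert to SI: m = 65.3 kg, h = 242.194 m
PE = mgh = (65.3)(5.3)(242.194) = 83820.9 J = 83.82 kJ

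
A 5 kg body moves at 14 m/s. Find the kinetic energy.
KE = ½mv² = ½(5)(14)² = 490.0 J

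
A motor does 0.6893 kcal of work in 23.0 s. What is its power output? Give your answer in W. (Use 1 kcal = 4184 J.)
Convert to SI: W = 2884.03 J, t = 23.0 s
P = W/t = 2884.03/23.0 = 125.4 W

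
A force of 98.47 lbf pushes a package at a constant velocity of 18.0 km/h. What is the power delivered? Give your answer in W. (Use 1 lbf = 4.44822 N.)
Convert to SI: F = 438.016 N, v = 5.0 m/s
P = Fv = (438.016)(5.0) = 2190 W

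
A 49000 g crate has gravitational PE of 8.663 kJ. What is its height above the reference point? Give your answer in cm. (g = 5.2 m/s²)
Convert to SI: m = 49.0 kg, PE = 8663.0 J
h = PE/(mg) = 8663.0/(49.0·5.2) = 33.9992 m = 3400 cm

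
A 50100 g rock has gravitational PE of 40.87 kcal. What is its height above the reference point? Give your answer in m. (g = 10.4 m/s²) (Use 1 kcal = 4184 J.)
Convert to SI: m = 50.1 kg, PE = 171000 J
h = PE/(mg) = 171000/(50.1·10.4) = 328.2 m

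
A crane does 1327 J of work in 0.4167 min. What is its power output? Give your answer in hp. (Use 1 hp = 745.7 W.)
Convert to SI: W = 1327.0 J, t = 25.002 s
P = W/t = 1327.0/25.002 = 53.0758 W = 0.07118 hp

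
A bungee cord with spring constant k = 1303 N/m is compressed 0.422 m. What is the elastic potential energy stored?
PE = ½kx² = ½(1303)(0.422)² = 116.0 J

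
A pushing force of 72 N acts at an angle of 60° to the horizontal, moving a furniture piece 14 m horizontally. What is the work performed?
W = F·d·cosθ = (72)(14)cos(60°) = 504.0 J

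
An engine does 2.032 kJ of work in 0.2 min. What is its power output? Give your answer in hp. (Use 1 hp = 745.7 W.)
Convert to SI: W = 2032.0 J, t = 12.0 s
P = W/t = 2032.0/12.0 = 169.333 W = 0.2271 hp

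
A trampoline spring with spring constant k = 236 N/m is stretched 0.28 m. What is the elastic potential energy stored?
PE = ½kx² = ½(236)(0.28)² = 9.251 J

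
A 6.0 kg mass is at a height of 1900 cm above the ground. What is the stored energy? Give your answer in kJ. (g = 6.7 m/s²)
Convert to SI: m = 6.0 kg, h = 19.0 m
PE = mgh = (6.0)(6.7)(19.0) = 763.8 J = 0.7638 kJ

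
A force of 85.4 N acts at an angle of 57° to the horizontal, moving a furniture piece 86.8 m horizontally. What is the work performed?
W = F·d·cosθ = (85.4)(86.8)cos(57°) = 4037 J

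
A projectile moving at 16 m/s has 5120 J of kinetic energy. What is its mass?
m = 2·KE/v² = 2·5120/(16)² = 40.0 kg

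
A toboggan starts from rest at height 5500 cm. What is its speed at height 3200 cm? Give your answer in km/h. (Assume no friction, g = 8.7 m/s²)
Convert to SI: h₁−h₂ = 23.0 m
mgh₁ = mgh₂ + ½mv² ⇒ v = √(2g(h₁−h₂)) = √(2·8.7·23.0) = 20.005 m/s = 72.02 km/h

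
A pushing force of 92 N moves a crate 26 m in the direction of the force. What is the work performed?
W = F·d = (92)(26) = 2392 J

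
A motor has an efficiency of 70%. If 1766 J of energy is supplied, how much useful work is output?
W_out = η·W_in = 0.7·1766 = 1236.2 J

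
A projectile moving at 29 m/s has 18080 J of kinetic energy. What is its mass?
m = 2·KE/v² = 2·18080/(29)² = 43.0 kg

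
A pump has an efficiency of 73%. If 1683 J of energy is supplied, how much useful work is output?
W_out = η·W_in = 0.73·1683 = 1228.59 J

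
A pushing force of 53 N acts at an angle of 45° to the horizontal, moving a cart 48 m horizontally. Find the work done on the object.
W = F·d·cosθ = (53)(48)cos(45°) = 1799 J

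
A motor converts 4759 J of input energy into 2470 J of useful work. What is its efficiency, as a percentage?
η = W_out/W_in = 2470/4759 = 51.9%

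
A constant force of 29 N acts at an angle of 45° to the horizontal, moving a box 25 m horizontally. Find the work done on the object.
W = F·d·cosθ = (29)(25)cos(45°) = 512.7 J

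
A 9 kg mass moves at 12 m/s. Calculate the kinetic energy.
KE = ½mv² = ½(9)(12)² = 648.0 J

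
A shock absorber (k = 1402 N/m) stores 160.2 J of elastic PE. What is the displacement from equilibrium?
x = √(2·PE/k) = √(2·160.2/1402) = 0.478 m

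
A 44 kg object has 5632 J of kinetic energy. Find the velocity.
v = √(2·KE/m) = √(2·5632/44) = 16.0 m/s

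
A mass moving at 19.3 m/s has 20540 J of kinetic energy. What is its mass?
m = 2·KE/v² = 2·20540/(19.3)² = 110.3 kg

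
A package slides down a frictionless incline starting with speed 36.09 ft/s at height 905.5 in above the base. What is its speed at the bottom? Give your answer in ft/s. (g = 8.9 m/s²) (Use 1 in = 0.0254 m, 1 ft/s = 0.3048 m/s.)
Convert to SI: v₀ = 11.0002 m/s, h = 22.9997 m
½mv₀² + mgh = ½mv² ⇒ v = √(v₀² + 2gh) = √(11.0002² + 2·8.9·22.9997) = 23.0304 m/s = 75.56 ft/s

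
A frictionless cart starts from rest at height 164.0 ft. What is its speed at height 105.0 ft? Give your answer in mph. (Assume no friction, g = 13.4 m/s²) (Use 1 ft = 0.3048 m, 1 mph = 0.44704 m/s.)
Convert to SI: h₁−h₂ = 17.9832 m
mgh₁ = mgh₂ + ½mv² ⇒ v = √(2g(h₁−h₂)) = √(2·13.4·17.9832) = 21.9534 m/s = 49.11 mph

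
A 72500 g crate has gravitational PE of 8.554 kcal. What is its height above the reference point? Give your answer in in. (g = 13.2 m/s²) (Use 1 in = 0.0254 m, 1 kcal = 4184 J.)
Convert to SI: m = 72.5 kg, PE = 35789.9 J
h = PE/(mg) = 35789.9/(72.5·13.2) = 37.3981 m = 1472 in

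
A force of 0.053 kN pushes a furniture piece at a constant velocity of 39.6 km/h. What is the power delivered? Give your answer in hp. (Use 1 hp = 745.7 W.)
Convert to SI: F = 53.0 N, v = 11.0 m/s
P = Fv = (53.0)(11.0) = 583.0 W = 0.7818 hp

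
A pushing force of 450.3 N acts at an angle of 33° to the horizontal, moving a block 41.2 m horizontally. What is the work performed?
W = F·d·cosθ = (450.3)(41.2)cos(33°) = 15560 J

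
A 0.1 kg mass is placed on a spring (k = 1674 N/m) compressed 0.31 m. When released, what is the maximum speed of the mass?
½kx² = ½mv² ⇒ v = x√(k/m) = (0.31)√(1674/0.1) = 40.11 m/s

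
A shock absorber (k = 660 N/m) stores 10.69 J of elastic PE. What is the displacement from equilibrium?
x = √(2·PE/k) = √(2·10.69/660) = 0.18 m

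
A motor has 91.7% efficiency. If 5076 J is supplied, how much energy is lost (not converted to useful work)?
W_lost = W_in(1 − η) = 5076·(1 − 0.917) = 421.3 J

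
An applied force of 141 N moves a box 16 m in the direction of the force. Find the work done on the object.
W = F·d = (141)(16) = 2256 J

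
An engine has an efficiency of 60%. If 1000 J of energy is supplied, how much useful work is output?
W_out = η·W_in = 0.6·1000 = 600.0 J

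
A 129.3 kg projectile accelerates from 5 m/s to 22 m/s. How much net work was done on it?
W = ΔKE = ½m(v₂² − v₁²) = ½(129.3)(22² − 5²) = 29674.35 J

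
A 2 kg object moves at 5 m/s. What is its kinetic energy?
KE = ½mv² = ½(2)(5)² = 25.0 J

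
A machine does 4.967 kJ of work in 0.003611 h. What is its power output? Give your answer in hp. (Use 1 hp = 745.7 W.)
Convert to SI: W = 4967.0 J, t = 12.9996 s
P = W/t = 4967.0/12.9996 = 382.089 W = 0.5124 hp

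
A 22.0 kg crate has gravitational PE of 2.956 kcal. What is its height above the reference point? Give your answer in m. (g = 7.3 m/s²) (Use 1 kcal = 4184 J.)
Convert to SI: m = 22.0 kg, PE = 12367.9 J
h = PE/(mg) = 12367.9/(22.0·7.3) = 77.01 m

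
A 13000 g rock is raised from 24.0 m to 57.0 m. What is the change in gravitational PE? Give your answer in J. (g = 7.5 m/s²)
Convert to SI: m = 13.0 kg, Δh = 33.0 m
ΔPE = mgΔh = (13.0)(7.5)(33.0) = 3218 J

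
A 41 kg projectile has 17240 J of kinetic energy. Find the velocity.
v = √(2·KE/m) = √(2·17240/41) = 29.0 m/s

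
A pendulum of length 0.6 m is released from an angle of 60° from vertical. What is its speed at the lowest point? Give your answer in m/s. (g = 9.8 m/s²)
h = L(1 − cosθ) = 0.6(1 − cos60°) = 0.3 m
v = √(2gh) = √(2·9.8·0.3) = 2.425 m/s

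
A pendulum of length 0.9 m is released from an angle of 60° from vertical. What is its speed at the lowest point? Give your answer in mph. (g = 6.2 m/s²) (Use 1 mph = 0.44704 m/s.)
h = L(1 − cosθ) = 0.9(1 − cos60°) = 0.45 m
v = √(2gh) = √(2·6.2·0.45) = 2.3622 m/s = 5.284 mph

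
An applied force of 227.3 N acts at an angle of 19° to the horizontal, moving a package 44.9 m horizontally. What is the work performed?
W = F·d·cosθ = (227.3)(44.9)cos(19°) = 9650 J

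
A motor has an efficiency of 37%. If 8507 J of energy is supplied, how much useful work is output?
W_out = η·W_in = 0.37·8507 = 3147.59 J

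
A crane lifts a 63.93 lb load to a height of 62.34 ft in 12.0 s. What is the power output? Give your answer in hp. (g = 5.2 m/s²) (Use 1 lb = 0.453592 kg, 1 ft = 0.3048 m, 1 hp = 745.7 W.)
Convert to SI: m = 28.9981 kg, h = 19.0012 m, t = 12.0 s
P = mgh/t = (28.9981)(5.2)(19.0012)/12.0 = 238.767 W = 0.3202 hp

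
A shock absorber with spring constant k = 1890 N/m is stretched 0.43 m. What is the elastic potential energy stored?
PE = ½kx² = ½(1890)(0.43)² = 174.7 J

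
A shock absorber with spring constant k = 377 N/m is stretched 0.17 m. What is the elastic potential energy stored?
PE = ½kx² = ½(377)(0.17)² = 5.448 J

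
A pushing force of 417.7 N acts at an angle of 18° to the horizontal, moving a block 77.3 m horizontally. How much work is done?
W = F·d·cosθ = (417.7)(77.3)cos(18°) = 30710 J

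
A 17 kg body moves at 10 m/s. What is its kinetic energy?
KE = ½mv² = ½(17)(10)² = 850.0 J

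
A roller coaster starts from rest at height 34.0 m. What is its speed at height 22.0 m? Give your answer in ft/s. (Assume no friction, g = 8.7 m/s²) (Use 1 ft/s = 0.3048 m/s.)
mgh₁ = mgh₂ + ½mv² ⇒ v = √(2g(h₁−h₂)) = √(2·8.7·12.0) = 14.4499 m/s = 47.41 ft/s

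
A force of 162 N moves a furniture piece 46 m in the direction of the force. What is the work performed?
W = F·d = (162)(46) = 7452 J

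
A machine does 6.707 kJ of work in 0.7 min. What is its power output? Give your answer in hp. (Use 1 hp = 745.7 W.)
Convert to SI: W = 6707.0 J, t = 42.0 s
P = W/t = 6707.0/42.0 = 159.69 W = 0.2141 hp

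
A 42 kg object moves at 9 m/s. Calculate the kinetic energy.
KE = ½mv² = ½(42)(9)² = 1701.0 J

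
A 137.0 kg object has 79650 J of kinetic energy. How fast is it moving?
v = √(2·KE/m) = √(2·79650/137.0) = 34.1 m/s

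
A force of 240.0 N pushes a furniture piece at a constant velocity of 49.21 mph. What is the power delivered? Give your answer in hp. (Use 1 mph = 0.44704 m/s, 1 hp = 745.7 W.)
Convert to SI: F = 240.0 N, v = 21.9988 m/s
P = Fv = (240.0)(21.9988) = 5279.72 W = 7.08 hp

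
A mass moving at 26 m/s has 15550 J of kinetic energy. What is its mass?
m = 2·KE/v² = 2·15550/(26)² = 46.01 kg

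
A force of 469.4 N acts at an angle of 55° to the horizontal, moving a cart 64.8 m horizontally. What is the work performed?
W = F·d·cosθ = (469.4)(64.8)cos(55°) = 17450 J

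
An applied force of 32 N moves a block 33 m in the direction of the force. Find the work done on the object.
W = F·d = (32)(33) = 1056 J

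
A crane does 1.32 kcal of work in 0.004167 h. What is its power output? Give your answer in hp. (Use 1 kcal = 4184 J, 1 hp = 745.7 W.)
Convert to SI: W = 5522.88 J, t = 15.0012 s
P = W/t = 5522.88/15.0012 = 368.163 W = 0.4937 hp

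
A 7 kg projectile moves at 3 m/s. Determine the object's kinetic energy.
KE = ½mv² = ½(7)(3)² = 31.5 J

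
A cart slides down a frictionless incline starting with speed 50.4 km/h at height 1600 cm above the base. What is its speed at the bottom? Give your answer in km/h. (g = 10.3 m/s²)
Convert to SI: v₀ = 14.0 m/s, h = 16.0 m
½mv₀² + mgh = ½mv² ⇒ v = √(v₀² + 2gh) = √(14.0² + 2·10.3·16.0) = 22.926 m/s = 82.53 km/h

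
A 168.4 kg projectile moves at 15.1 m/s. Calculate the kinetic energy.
KE = ½mv² = ½(168.4)(15.1)² = 19200 J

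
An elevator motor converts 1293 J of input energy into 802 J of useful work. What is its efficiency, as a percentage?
η = W_out/W_in = 802/1293 = 62.03%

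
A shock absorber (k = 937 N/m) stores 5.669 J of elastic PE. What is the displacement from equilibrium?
x = √(2·PE/k) = √(2·5.669/937) = 0.11 m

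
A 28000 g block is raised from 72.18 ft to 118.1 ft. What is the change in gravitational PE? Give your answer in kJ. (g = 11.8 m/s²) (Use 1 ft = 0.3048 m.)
Convert to SI: m = 28.0 kg, Δh = 13.9964 m
ΔPE = mgΔh = (28.0)(11.8)(13.9964) = 4624.42 J = 4.624 kJ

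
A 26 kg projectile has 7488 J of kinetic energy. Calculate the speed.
v = √(2·KE/m) = √(2·7488/26) = 24.0 m/s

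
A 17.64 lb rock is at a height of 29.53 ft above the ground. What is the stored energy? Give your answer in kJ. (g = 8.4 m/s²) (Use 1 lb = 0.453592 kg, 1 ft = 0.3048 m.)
Convert to SI: m = 8.00136 kg, h = 9.00074 m
PE = mgh = (8.00136)(8.4)(9.00074) = 604.953 J = 0.605 kJ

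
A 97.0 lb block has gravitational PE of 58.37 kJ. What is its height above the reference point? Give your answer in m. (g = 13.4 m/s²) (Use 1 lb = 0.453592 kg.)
Convert to SI: m = 43.9984 kg, PE = 58370.0 J
h = PE/(mg) = 58370.0/(43.9984·13.4) = 99.0 m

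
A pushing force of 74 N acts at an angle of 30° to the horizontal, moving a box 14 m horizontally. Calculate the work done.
W = F·d·cosθ = (74)(14)cos(30°) = 897.2 J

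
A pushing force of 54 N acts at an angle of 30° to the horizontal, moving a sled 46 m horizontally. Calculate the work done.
W = F·d·cosθ = (54)(46)cos(30°) = 2151 J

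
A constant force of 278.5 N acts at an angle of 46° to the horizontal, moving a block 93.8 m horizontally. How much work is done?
W = F·d·cosθ = (278.5)(93.8)cos(46°) = 18150 J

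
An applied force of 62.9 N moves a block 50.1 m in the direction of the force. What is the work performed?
W = F·d = (62.9)(50.1) = 3151 J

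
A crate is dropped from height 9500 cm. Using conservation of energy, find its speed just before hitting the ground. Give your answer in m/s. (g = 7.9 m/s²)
Convert to SI: h = 95.0 m
mgh = ½mv² ⇒ v = √(2gh) = √(2·7.9·95.0) = 38.74 m/s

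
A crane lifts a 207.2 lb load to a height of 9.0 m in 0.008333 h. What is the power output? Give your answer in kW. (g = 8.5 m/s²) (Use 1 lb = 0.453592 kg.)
Convert to SI: m = 93.9843 kg, h = 9.0 m, t = 29.9988 s
P = mgh/t = (93.9843)(8.5)(9.0)/29.9988 = 239.669 W = 0.2397 kW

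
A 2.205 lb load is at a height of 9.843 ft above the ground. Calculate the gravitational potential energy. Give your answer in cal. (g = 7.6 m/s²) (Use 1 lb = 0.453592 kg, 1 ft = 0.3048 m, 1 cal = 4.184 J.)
Convert to SI: m = 1.00017 kg, h = 3.00015 m
PE = mgh = (1.00017)(7.6)(3.00015) = 22.805 J = 5.451 cal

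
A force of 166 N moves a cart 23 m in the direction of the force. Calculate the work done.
W = F·d = (166)(23) = 3818 J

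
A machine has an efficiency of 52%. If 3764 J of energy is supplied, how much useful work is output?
W_out = η·W_in = 0.52·3764 = 1957.28 J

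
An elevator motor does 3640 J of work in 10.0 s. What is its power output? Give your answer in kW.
P = W/t = 3640.0/10.0 = 364.0 W = 0.364 kW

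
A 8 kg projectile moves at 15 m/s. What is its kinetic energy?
KE = ½mv² = ½(8)(15)² = 900.0 J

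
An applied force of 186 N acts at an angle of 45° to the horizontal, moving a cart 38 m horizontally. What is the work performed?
W = F·d·cosθ = (186)(38)cos(45°) = 4998 J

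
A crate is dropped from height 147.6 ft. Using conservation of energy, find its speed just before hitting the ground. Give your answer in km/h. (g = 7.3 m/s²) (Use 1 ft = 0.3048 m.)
Convert to SI: h = 44.9885 m
mgh = ½mv² ⇒ v = √(2gh) = √(2·7.3·44.9885) = 25.6287 m/s = 92.26 km/h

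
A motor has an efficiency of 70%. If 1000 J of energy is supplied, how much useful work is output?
W_out = η·W_in = 0.7·1000 = 700.0 J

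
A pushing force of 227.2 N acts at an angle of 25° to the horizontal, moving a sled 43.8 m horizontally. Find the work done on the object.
W = F·d·cosθ = (227.2)(43.8)cos(25°) = 9019 J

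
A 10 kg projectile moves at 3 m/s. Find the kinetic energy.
KE = ½mv² = ½(10)(3)² = 45.0 J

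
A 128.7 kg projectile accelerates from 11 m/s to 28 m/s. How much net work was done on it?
W = ΔKE = ½m(v₂² − v₁²) = ½(128.7)(28² − 11²) = 42664.05 J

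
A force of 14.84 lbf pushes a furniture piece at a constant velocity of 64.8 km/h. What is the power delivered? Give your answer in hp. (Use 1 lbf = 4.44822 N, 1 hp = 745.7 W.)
Convert to SI: F = 66.0116 N, v = 18.0 m/s
P = Fv = (66.0116)(18.0) = 1188.21 W = 1.593 hp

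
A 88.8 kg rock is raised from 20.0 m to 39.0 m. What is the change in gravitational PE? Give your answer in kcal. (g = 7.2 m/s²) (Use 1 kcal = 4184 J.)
ΔPE = mgΔh = (88.8)(7.2)(19.0) = 12147.8 J = 2.903 kcal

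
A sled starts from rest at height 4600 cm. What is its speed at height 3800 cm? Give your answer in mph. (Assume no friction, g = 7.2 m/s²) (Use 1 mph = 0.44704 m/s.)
Convert to SI: h₁−h₂ = 8.0 m
mgh₁ = mgh₂ + ½mv² ⇒ v = √(2g(h₁−h₂)) = √(2·7.2·8.0) = 10.7331 m/s = 24.01 mph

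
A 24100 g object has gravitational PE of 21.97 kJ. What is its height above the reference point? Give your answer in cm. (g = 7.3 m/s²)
Convert to SI: m = 24.1 kg, PE = 21970.0 J
h = PE/(mg) = 21970.0/(24.1·7.3) = 124.879 m = 12490 cm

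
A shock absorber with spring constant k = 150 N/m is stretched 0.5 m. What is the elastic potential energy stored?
PE = ½kx² = ½(150)(0.5)² = 18.75 J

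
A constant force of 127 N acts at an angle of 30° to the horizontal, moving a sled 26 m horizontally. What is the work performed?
W = F·d·cosθ = (127)(26)cos(30°) = 2860 J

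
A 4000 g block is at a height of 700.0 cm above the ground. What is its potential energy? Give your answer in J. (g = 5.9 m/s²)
Convert to SI: m = 4.0 kg, h = 7.0 m
PE = mgh = (4.0)(5.9)(7.0) = 165.2 J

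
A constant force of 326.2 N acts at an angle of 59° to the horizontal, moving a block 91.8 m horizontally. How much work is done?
W = F·d·cosθ = (326.2)(91.8)cos(59°) = 15420 J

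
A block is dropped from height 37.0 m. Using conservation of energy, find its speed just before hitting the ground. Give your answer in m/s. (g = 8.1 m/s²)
mgh = ½mv² ⇒ v = √(2gh) = √(2·8.1·37.0) = 24.48 m/s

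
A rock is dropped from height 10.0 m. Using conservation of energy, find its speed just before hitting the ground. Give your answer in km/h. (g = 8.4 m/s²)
mgh = ½mv² ⇒ v = √(2gh) = √(2·8.4·10.0) = 12.9615 m/s = 46.66 km/h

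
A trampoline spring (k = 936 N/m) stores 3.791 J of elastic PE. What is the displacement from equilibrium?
x = √(2·PE/k) = √(2·3.791/936) = 0.09 m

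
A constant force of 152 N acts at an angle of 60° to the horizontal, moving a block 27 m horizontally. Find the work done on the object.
W = F·d·cosθ = (152)(27)cos(60°) = 2052 J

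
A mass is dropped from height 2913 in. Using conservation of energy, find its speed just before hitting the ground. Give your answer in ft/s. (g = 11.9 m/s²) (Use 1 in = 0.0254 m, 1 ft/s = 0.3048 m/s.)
Convert to SI: h = 73.9902 m
mgh = ½mv² ⇒ v = √(2gh) = √(2·11.9·73.9902) = 41.9639 m/s = 137.7 ft/s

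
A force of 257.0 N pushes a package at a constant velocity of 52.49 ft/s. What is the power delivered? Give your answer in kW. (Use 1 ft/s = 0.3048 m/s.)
Convert to SI: F = 257.0 N, v = 15.999 m/s
P = Fv = (257.0)(15.999) = 4111.73 W = 4.112 kW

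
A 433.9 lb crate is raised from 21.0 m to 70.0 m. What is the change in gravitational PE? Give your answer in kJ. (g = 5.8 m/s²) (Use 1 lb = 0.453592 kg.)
Convert to SI: m = 196.814 kg, Δh = 49.0 m
ΔPE = mgΔh = (196.814)(5.8)(49.0) = 55934.4 J = 55.93 kJ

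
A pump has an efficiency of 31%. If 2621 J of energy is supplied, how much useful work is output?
W_out = η·W_in = 0.31·2621 = 812.51 J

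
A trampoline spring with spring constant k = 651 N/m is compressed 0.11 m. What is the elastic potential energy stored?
PE = ½kx² = ½(651)(0.11)² = 3.939 J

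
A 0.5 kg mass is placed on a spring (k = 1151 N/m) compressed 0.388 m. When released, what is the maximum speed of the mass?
½kx² = ½mv² ⇒ v = x√(k/m) = (0.388)√(1151/0.5) = 18.62 m/s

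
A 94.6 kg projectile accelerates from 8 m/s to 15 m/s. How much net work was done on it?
W = ΔKE = ½m(v₂² − v₁²) = ½(94.6)(15² − 8²) = 7615.3 J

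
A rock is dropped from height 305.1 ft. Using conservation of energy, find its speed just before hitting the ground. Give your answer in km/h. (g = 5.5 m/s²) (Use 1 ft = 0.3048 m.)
Convert to SI: h = 92.9945 m
mgh = ½mv² ⇒ v = √(2gh) = √(2·5.5·92.9945) = 31.9834 m/s = 115.1 km/h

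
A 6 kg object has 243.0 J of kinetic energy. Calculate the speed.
v = √(2·KE/m) = √(2·243.0/6) = 9.0 m/s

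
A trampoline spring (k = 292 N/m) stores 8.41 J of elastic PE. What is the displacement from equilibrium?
x = √(2·PE/k) = √(2·8.41/292) = 0.24 m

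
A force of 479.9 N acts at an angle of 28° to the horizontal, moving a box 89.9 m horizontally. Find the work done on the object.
W = F·d·cosθ = (479.9)(89.9)cos(28°) = 38090 J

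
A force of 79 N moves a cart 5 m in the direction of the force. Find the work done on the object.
W = F·d = (79)(5) = 395.0 J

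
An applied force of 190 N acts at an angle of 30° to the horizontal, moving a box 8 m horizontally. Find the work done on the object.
W = F·d·cosθ = (190)(8)cos(30°) = 1316 J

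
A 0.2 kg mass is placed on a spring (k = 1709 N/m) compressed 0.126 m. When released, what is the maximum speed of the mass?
½kx² = ½mv² ⇒ v = x√(k/m) = (0.126)√(1709/0.2) = 11.65 m/s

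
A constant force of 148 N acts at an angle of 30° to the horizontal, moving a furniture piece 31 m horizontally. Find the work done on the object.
W = F·d·cosθ = (148)(31)cos(30°) = 3973 J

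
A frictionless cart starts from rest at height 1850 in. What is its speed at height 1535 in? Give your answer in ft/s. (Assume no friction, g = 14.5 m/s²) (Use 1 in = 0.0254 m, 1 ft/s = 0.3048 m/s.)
Convert to SI: h₁−h₂ = 8.001 m
mgh₁ = mgh₂ + ½mv² ⇒ v = √(2g(h₁−h₂)) = √(2·14.5·8.001) = 15.2325 m/s = 49.98 ft/s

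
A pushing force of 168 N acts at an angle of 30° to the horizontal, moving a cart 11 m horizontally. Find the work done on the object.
W = F·d·cosθ = (168)(11)cos(30°) = 1600 J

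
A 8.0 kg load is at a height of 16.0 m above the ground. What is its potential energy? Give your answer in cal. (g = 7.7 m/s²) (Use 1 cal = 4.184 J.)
PE = mgh = (8.0)(7.7)(16.0) = 985.6 J = 235.6 cal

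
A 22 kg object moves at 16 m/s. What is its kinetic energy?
KE = ½mv² = ½(22)(16)² = 2816.0 J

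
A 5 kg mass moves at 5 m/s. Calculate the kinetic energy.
KE = ½mv² = ½(5)(5)² = 62.5 J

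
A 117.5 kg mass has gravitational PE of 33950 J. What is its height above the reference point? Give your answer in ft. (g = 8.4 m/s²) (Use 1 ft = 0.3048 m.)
h = PE/(mg) = 33950.0/(117.5·8.4) = 34.3972 m = 112.9 ft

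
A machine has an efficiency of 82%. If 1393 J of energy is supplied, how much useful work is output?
W_out = η·W_in = 0.82·1393 = 1142.26 J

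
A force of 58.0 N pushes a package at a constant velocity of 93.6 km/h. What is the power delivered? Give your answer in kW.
Convert to SI: F = 58.0 N, v = 26.0 m/s
P = Fv = (58.0)(26.0) = 1508.0 W = 1.508 kW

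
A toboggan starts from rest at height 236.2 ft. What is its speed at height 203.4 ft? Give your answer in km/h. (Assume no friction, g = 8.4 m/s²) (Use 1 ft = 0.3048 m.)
Convert to SI: h₁−h₂ = 9.99744 m
mgh₁ = mgh₂ + ½mv² ⇒ v = √(2g(h₁−h₂)) = √(2·8.4·9.99744) = 12.9598 m/s = 46.66 km/h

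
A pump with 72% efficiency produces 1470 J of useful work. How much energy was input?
W_in = W_out/η = 1470/0.72 = 2042 J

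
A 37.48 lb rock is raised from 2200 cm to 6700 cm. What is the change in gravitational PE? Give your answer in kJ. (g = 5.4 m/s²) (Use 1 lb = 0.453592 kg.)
Convert to SI: m = 17.0006 kg, Δh = 45.0 m
ΔPE = mgΔh = (17.0006)(5.4)(45.0) = 4131.15 J = 4.131 kJ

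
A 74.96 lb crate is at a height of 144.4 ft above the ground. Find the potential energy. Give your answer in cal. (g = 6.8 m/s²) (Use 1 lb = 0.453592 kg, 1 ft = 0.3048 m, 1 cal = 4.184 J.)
Convert to SI: m = 34.0013 kg, h = 44.0131 m
PE = mgh = (34.0013)(6.8)(44.0131) = 10176.2 J = 2432 cal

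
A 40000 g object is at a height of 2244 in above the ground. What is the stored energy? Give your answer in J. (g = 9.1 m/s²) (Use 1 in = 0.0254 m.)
Convert to SI: m = 40.0 kg, h = 56.9976 m
PE = mgh = (40.0)(9.1)(56.9976) = 20750 J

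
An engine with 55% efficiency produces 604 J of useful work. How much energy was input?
W_in = W_out/η = 604/0.55 = 1098 J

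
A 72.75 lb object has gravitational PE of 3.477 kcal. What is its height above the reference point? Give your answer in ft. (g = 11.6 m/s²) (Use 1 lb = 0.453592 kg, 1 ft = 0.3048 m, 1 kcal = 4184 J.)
Convert to SI: m = 32.9988 kg, PE = 14547.8 J
h = PE/(mg) = 14547.8/(32.9988·11.6) = 38.0049 m = 124.7 ft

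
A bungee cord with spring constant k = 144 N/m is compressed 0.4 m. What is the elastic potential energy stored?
PE = ½kx² = ½(144)(0.4)² = 11.52 J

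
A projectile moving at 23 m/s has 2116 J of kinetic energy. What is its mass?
m = 2·KE/v² = 2·2116/(23)² = 8.0 kg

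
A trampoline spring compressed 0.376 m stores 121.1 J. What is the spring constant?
k = 2·PE/x² = 2·121.1/(0.376)² = 1713 N/m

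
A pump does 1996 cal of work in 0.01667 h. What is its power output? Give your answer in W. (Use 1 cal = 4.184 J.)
Convert to SI: W = 8351.26 J, t = 60.012 s
P = W/t = 8351.26/60.012 = 139.2 W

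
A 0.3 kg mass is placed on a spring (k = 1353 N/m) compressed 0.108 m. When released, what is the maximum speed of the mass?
½kx² = ½mv² ⇒ v = x√(k/m) = (0.108)√(1353/0.3) = 7.253 m/s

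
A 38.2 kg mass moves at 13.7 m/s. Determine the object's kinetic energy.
KE = ½mv² = ½(38.2)(13.7)² = 3585 J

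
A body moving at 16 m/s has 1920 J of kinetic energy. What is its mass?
m = 2·KE/v² = 2·1920/(16)² = 15.0 kg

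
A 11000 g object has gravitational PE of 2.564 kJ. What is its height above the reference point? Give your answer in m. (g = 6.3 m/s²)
Convert to SI: m = 11.0 kg, PE = 2564.0 J
h = PE/(mg) = 2564.0/(11.0·6.3) = 37.0 m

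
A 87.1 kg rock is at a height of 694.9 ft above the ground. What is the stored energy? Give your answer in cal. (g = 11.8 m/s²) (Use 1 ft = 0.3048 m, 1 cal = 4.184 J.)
Convert to SI: m = 87.1 kg, h = 211.806 m
PE = mgh = (87.1)(11.8)(211.806) = 217689 J = 52030 cal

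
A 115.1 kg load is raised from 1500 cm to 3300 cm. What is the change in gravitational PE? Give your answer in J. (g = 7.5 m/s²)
Convert to SI: m = 115.1 kg, Δh = 18.0 m
ΔPE = mgΔh = (115.1)(7.5)(18.0) = 15540 J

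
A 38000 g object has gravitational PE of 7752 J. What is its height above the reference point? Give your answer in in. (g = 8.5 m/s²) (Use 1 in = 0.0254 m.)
Convert to SI: m = 38.0 kg, PE = 7752.0 J
h = PE/(mg) = 7752.0/(38.0·8.5) = 24.0 m = 944.9 in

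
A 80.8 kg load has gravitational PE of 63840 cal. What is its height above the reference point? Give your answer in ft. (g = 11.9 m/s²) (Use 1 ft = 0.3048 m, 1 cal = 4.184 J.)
Convert to SI: m = 80.8 kg, PE = 267107 J
h = PE/(mg) = 267107/(80.8·11.9) = 277.796 m = 911.4 ft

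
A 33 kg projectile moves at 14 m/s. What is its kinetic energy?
KE = ½mv² = ½(33)(14)² = 3234.0 J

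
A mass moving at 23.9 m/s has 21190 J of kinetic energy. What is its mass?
m = 2·KE/v² = 2·21190/(23.9)² = 74.19 kg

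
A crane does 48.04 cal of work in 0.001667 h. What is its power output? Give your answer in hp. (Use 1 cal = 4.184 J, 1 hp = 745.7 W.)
Convert to SI: W = 200.999 J, t = 6.0012 s
P = W/t = 200.999/6.0012 = 33.4932 W = 0.04492 hp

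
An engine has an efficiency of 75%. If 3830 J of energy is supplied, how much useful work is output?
W_out = η·W_in = 0.75·3830 = 2872.5 J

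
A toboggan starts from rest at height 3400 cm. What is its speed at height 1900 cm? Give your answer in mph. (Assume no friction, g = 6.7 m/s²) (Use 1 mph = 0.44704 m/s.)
Convert to SI: h₁−h₂ = 15.0 m
mgh₁ = mgh₂ + ½mv² ⇒ v = √(2g(h₁−h₂)) = √(2·6.7·15.0) = 14.1774 m/s = 31.71 mph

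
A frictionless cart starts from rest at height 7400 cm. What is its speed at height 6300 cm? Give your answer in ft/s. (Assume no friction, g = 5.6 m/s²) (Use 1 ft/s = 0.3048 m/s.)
Convert to SI: h₁−h₂ = 11.0 m
mgh₁ = mgh₂ + ½mv² ⇒ v = √(2g(h₁−h₂)) = √(2·5.6·11.0) = 11.0995 m/s = 36.42 ft/s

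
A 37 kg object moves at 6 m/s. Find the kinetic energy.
KE = ½mv² = ½(37)(6)² = 666.0 J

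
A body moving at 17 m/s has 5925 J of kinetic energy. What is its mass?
m = 2·KE/v² = 2·5925/(17)² = 41.0 kg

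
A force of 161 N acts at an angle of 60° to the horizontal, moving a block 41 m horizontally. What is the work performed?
W = F·d·cosθ = (161)(41)cos(60°) = 3301 J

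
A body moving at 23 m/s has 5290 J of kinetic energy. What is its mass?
m = 2·KE/v² = 2·5290/(23)² = 20.0 kg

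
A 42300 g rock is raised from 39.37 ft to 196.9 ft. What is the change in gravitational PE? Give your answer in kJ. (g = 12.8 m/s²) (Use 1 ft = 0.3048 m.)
Convert to SI: m = 42.3 kg, Δh = 48.0151 m
ΔPE = mgΔh = (42.3)(12.8)(48.0151) = 25997.3 J = 26.0 kJ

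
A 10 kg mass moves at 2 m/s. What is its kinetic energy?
KE = ½mv² = ½(10)(2)² = 20.0 J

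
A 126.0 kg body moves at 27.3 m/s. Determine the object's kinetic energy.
KE = ½mv² = ½(126.0)(27.3)² = 46950 J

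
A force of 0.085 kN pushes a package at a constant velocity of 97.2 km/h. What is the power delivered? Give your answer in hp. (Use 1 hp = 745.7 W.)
Convert to SI: F = 85.0 N, v = 27.0 m/s
P = Fv = (85.0)(27.0) = 2295.0 W = 3.078 hp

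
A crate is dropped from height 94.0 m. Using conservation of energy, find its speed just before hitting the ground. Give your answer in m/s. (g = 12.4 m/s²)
mgh = ½mv² ⇒ v = √(2gh) = √(2·12.4·94.0) = 48.28 m/s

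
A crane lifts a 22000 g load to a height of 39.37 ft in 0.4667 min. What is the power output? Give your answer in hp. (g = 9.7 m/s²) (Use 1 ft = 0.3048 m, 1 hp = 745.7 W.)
Convert to SI: m = 22.0 kg, h = 12.0 m, t = 28.002 s
P = mgh/t = (22.0)(9.7)(12.0)/28.002 = 91.4504 W = 0.1226 hp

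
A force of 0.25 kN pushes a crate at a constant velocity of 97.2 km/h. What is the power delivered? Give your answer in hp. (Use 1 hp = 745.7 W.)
Convert to SI: F = 250.0 N, v = 27.0 m/s
P = Fv = (250.0)(27.0) = 6750.0 W = 9.052 hp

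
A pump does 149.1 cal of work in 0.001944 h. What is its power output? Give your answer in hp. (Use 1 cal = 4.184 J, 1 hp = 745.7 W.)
Convert to SI: W = 623.834 J, t = 6.9984 s
P = W/t = 623.834/6.9984 = 89.1396 W = 0.1195 hp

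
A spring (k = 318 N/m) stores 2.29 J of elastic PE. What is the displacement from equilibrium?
x = √(2·PE/k) = √(2·2.29/318) = 0.12 m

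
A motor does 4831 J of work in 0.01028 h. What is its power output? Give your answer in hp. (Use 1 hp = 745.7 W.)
Convert to SI: W = 4831.0 J, t = 37.008 s
P = W/t = 4831.0/37.008 = 130.539 W = 0.1751 hp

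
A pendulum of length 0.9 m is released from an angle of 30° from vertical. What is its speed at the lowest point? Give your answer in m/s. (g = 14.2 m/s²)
h = L(1 − cosθ) = 0.9(1 − cos30°) = 0.120577 m
v = √(2gh) = √(2·14.2·0.120577) = 1.851 m/s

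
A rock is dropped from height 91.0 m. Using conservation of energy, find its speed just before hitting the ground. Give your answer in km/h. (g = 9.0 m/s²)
mgh = ½mv² ⇒ v = √(2gh) = √(2·9.0·91.0) = 40.4722 m/s = 145.7 km/h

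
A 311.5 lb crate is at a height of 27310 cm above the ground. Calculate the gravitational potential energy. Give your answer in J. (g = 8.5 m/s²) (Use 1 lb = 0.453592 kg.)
Convert to SI: m = 141.294 kg, h = 273.1 m
PE = mgh = (141.294)(8.5)(273.1) = 328000 J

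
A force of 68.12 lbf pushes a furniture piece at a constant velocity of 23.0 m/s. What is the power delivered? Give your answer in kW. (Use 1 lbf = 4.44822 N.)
Convert to SI: F = 303.013 N, v = 23.0 m/s
P = Fv = (303.013)(23.0) = 6969.29 W = 6.969 kW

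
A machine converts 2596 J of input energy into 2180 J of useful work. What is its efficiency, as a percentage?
η = W_out/W_in = 2180/2596 = 83.98%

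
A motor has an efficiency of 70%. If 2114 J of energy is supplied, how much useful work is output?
W_out = η·W_in = 0.7·2114 = 1479.8 J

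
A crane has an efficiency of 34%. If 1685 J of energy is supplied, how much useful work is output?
W_out = η·W_in = 0.34·1685 = 572.9 J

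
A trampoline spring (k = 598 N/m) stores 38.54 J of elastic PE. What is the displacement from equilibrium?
x = √(2·PE/k) = √(2·38.54/598) = 0.359 m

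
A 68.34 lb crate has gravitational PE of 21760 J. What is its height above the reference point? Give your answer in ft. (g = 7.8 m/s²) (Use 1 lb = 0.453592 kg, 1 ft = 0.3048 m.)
Convert to SI: m = 30.9985 kg, PE = 21760.0 J
h = PE/(mg) = 21760.0/(30.9985·7.8) = 89.9961 m = 295.3 ft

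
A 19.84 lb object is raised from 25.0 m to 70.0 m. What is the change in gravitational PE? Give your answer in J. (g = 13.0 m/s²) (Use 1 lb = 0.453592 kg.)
Convert to SI: m = 8.99927 kg, Δh = 45.0 m
ΔPE = mgΔh = (8.99927)(13.0)(45.0) = 5265 J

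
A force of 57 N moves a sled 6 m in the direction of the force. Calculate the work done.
W = F·d = (57)(6) = 342.0 J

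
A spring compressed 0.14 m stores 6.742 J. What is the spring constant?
k = 2·PE/x² = 2·6.742/(0.14)² = 688.0 N/m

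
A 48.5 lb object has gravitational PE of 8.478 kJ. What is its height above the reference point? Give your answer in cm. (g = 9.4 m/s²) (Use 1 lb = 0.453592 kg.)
Convert to SI: m = 21.9992 kg, PE = 8478.0 J
h = PE/(mg) = 8478.0/(21.9992·9.4) = 40.9976 m = 4100 cm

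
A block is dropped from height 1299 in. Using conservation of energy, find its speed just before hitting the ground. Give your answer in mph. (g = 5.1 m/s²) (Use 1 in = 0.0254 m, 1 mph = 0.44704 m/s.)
Convert to SI: h = 32.9946 m
mgh = ½mv² ⇒ v = √(2gh) = √(2·5.1·32.9946) = 18.3452 m/s = 41.04 mph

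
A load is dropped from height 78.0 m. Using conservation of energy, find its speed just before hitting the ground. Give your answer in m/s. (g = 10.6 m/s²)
mgh = ½mv² ⇒ v = √(2gh) = √(2·10.6·78.0) = 40.66 m/s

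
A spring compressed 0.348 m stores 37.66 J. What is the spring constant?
k = 2·PE/x² = 2·37.66/(0.348)² = 621.9 N/m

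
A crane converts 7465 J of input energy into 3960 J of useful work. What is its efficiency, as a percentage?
η = W_out/W_in = 3960/7465 = 53.05%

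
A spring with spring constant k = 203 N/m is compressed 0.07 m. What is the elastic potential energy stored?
PE = ½kx² = ½(203)(0.07)² = 0.4974 J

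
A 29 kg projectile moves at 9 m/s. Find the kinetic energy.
KE = ½mv² = ½(29)(9)² = 1174.5 J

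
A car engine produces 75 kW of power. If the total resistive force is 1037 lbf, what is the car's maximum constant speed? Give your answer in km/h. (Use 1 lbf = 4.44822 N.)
Convert to SI: F = 4612.8 N
P = Fv ⇒ v = P/F = 75000 W/4612.8 N = 16.2591 m/s = 58.53 km/h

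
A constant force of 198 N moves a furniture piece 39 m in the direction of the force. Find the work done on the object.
W = F·d = (198)(39) = 7722 J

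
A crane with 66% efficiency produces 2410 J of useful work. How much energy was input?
W_in = W_out/η = 2410/0.66 = 3652 J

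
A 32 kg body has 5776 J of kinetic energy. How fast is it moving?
v = √(2·KE/m) = √(2·5776/32) = 19.0 m/s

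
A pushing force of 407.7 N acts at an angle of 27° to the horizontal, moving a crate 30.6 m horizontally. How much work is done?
W = F·d·cosθ = (407.7)(30.6)cos(27°) = 11120 J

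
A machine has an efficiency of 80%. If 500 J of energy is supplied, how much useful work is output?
W_out = η·W_in = 0.8·500 = 400.0 J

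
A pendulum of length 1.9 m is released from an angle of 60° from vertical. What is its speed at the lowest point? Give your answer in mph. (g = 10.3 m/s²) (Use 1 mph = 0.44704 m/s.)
h = L(1 − cosθ) = 1.9(1 − cos60°) = 0.95 m
v = √(2gh) = √(2·10.3·0.95) = 4.4238 m/s = 9.896 mph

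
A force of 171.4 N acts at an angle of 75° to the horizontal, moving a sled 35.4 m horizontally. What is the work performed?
W = F·d·cosθ = (171.4)(35.4)cos(75°) = 1570 J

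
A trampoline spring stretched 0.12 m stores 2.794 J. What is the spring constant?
k = 2·PE/x² = 2·2.794/(0.12)² = 388.1 N/m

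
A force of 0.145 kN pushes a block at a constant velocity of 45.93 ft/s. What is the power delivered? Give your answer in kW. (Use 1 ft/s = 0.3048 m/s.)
Convert to SI: F = 145.0 N, v = 13.9995 m/s
P = Fv = (145.0)(13.9995) = 2029.92 W = 2.03 kW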